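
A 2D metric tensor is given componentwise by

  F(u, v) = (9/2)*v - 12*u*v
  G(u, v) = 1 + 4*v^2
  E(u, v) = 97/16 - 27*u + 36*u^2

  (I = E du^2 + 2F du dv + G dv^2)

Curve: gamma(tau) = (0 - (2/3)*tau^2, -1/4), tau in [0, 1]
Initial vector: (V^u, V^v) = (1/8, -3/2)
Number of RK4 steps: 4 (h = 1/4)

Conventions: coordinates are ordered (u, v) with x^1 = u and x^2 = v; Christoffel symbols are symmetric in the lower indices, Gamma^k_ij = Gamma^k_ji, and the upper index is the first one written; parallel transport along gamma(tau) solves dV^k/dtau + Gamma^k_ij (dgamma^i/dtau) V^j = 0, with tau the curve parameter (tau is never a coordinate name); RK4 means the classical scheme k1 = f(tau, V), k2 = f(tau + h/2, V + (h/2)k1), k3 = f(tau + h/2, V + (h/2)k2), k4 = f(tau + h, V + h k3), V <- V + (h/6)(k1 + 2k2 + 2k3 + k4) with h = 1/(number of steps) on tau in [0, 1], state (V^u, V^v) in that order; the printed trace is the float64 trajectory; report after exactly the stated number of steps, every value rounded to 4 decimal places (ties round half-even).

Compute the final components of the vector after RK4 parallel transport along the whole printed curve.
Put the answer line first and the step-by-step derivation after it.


Answer: V^u = 0.0495, V^v = -1.4888

gamma'(tau) = (-(4/3)*tau, 0); f(tau, V)^k = -Gamma^k_ij(gamma(tau)) gamma'^i(tau) V^j; h = 1/4; intermediate values shown to 6 dp
curve data and Christoffel symbols at the stage parameters:
  tau = 0.000000: gamma = (0.000000, -0.250000), gamma' = (0.000000, 0.000000); Gamma_uuu = -2.138614, Gamma_uuv = 0.000000, Gamma_uvv = 0.712871, Gamma_vuu = 0.475248, Gamma_vuv = 0.000000, Gamma_vvv = -0.158416
  tau = 0.125000: gamma = (-0.010417, -0.250000), gamma' = (-0.166667, 0.000000); Gamma_uuu = -2.103020, Gamma_uuv = 0.000000, Gamma_uvv = 0.701007, Gamma_vuu = 0.454707, Gamma_vuv = 0.000000, Gamma_vvv = -0.151569
  tau = 0.250000: gamma = (-0.041667, -0.250000), gamma' = (-0.333333, 0.000000); Gamma_uuu = -2.000000, Gamma_uuv = 0.000000, Gamma_uvv = 0.666667, Gamma_vuu = 0.400000, Gamma_vuv = 0.000000, Gamma_vvv = -0.133333
  tau = 0.375000: gamma = (-0.093750, -0.250000), gamma' = (-0.500000, 0.000000); Gamma_uuu = -1.842217, Gamma_uuv = 0.000000, Gamma_uvv = 0.614072, Gamma_vuu = 0.327505, Gamma_vuv = 0.000000, Gamma_vvv = -0.109168
  tau = 0.500000: gamma = (-0.166667, -0.250000), gamma' = (-0.666667, 0.000000); Gamma_uuu = -1.650794, Gamma_uuv = 0.000000, Gamma_uvv = 0.550265, Gamma_vuu = 0.253968, Gamma_vuv = 0.000000, Gamma_vvv = -0.084656
  tau = 0.625000: gamma = (-0.260417, -0.250000), gamma' = (-0.833333, 0.000000); Gamma_uuu = -1.449146, Gamma_uuv = 0.000000, Gamma_uvv = 0.483049, Gamma_vuu = 0.190052, Gamma_vuv = 0.000000, Gamma_vvv = -0.063351
  tau = 0.750000: gamma = (-0.375000, -0.250000), gamma' = (-1.000000, 0.000000); Gamma_uuu = -1.255814, Gamma_uuv = 0.000000, Gamma_uvv = 0.418605, Gamma_vuu = 0.139535, Gamma_vuv = 0.000000, Gamma_vvv = -0.046512
  tau = 0.875000: gamma = (-0.510417, -0.250000), gamma' = (-1.166667, 0.000000); Gamma_uuu = -1.081511, Gamma_uuv = 0.000000, Gamma_uvv = 0.360504, Gamma_vuu = 0.101789, Gamma_vuv = 0.000000, Gamma_vvv = -0.033930
  tau = 1.000000: gamma = (-0.666667, -0.250000), gamma' = (-1.333333, 0.000000); Gamma_uuu = -0.930233, Gamma_uuv = 0.000000, Gamma_uvv = 0.310078, Gamma_vuu = 0.074419, Gamma_vuv = 0.000000, Gamma_vvv = -0.024806
step 0: V^u = 0.1250, V^v = -1.5000
step 1: k1 = (0.000000, 0.000000), k2 = (-0.043813, 0.009473), k3 = (-0.041893, 0.009058), k4 = (-0.076351, 0.015270); V <- V + (h/6)(k1 + 2k2 + 2k3 + k4): V^u = 0.1147, V^v = -1.4978
step 2: k1 = (-0.076451, 0.015290), k2 = (-0.096827, 0.017214), k3 = (-0.094481, 0.016797), k4 = (-0.100210, 0.015417); V <- V + (h/6)(k1 + 2k2 + 2k3 + k4): V^u = 0.0914, V^v = -1.4937
step 3: k1 = (-0.100559, 0.015471), k2 = (-0.095165, 0.012481), k3 = (-0.095979, 0.012587), k4 = (-0.084615, 0.009402); V <- V + (h/6)(k1 + 2k2 + 2k3 + k4): V^u = 0.0677, V^v = -1.4906
step 4: k1 = (-0.085055, 0.009451), k2 = (-0.072043, 0.006781), k3 = (-0.074095, 0.006974), k4 = (-0.061030, 0.004882); V <- V + (h/6)(k1 + 2k2 + 2k3 + k4): V^u = 0.0495, V^v = -1.4888


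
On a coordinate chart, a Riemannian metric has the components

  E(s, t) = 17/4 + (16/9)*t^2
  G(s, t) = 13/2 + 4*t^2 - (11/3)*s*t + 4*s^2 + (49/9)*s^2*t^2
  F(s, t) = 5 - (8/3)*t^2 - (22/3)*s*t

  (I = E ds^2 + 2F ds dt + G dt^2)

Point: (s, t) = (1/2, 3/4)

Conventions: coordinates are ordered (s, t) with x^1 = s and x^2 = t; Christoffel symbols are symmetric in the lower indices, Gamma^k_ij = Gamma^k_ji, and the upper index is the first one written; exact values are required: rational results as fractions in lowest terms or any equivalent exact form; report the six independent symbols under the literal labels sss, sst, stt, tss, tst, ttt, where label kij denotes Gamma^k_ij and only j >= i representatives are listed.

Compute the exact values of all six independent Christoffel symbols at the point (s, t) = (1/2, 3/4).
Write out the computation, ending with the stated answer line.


E = 21/4, F = 3/4, G = 585/64 at the point
E_s = 0, E_t = 8/3, F_s = -11/2, F_t = -23/3, G_s = 69/16, G_t = 149/24
EG - F^2 = 12141/256;  g^inv = (256/12141) * [[585/64, -3/4], [-3/4, 21/4]]
first-kind symbols [ij,l] = (1/2)(d_i g_jl + d_j g_il - d_l g_ij): [ss,s] = E_s/2 = 0, [ss,t] = F_s - E_t/2 = -41/6, [st,s] = E_t/2 = 4/3, [st,t] = G_s/2 = 69/32, [tt,s] = F_t - G_s/2 = -943/96, [tt,t] = G_t/2 = 149/48
Gamma^s_ij = (G*[ij,s] - F*[ij,t])/(EG - F^2), Gamma^t_ij = (E*[ij,t] - F*[ij,s])/(EG - F^2)

Answer: Gamma_sss = 1312/12141, Gamma_sst = 902/4047, Gamma_stt = -188653/97128, Gamma_tss = -9184/12141, Gamma_tst = 2642/12141, Gamma_ttt = 6058/12141


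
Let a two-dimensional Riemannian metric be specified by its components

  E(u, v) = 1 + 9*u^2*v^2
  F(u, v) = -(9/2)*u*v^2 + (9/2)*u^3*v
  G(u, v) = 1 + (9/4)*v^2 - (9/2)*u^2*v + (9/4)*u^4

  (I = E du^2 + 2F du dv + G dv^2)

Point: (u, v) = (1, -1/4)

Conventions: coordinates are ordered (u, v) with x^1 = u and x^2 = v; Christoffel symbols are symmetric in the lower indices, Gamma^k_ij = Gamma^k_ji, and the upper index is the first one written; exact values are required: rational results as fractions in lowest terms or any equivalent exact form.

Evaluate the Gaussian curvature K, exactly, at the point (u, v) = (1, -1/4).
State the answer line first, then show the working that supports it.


Answer: K = -32256/105625

E = 25/16, F = -45/32, G = 289/64, EG - F^2 = 325/64 at the point
E_u = 9/8, E_v = -9/2, F_u = -117/32, F_v = 27/4, G_u = 45/4, G_v = -45/8
E_vv = 18, F_uv = 63/4, G_uu = 117/4
The intrinsic route: Brioschi's K = (det M1 - det M2)/(EG - F^2)^2.
M1 = [[-E_vv/2 + F_uv - G_uu/2, E_u/2, F_u - E_v/2], [F_v - G_u/2, E, F], [G_v/2, F, G]] = [[-63/8, 9/16, -45/32], [9/8, 25/16, -45/32], [-45/16, -45/32, 289/64]]; det M1 = -2853/64
M2 = [[0, E_v/2, G_u/2], [E_v/2, E, F], [G_u/2, F, G]] = [[0, -9/4, 45/8], [-9/4, 25/16, -45/32], [45/8, -45/32, 289/64]]; det M2 = -2349/64
det M1 - det M2 = -63/8; K = -63/8 / (325/64)^2 = -32256/105625


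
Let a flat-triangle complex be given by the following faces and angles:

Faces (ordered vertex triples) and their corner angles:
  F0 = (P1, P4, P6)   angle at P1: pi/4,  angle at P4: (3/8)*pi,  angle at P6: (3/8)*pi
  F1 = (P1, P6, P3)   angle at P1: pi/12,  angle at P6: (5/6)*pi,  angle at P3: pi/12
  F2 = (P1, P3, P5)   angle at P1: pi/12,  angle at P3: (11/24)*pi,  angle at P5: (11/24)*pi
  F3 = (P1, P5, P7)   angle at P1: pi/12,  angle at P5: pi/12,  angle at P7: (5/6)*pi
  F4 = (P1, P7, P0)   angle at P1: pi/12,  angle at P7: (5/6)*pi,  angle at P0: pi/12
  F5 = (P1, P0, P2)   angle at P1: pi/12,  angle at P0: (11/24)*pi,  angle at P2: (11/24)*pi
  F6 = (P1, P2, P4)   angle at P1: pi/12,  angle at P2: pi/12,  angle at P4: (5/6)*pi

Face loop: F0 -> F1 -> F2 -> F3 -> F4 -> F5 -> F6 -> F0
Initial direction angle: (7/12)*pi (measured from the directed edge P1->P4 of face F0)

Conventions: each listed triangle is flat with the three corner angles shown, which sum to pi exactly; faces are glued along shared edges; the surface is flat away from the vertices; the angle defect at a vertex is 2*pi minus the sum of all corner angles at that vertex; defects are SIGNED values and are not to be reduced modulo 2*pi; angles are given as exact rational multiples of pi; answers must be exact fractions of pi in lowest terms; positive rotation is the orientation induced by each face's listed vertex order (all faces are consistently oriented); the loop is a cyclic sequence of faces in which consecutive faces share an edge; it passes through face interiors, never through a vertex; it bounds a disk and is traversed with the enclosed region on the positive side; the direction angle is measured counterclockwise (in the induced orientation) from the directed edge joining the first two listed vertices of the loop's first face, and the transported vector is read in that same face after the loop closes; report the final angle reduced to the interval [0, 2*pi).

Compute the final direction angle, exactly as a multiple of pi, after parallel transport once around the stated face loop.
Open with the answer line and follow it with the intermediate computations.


Answer: final direction angle = (11/6)*pi

enclosed vertex P1: corner angles sum to (3/4)*pi, defect = 2*pi - (3/4)*pi = (5/4)*pi
summing the enclosed defects onto the initial angle, mod 2*pi in the induced orientation:
final angle = (7/12)*pi + (5/4)*pi = (11/6)*pi (mod 2*pi)


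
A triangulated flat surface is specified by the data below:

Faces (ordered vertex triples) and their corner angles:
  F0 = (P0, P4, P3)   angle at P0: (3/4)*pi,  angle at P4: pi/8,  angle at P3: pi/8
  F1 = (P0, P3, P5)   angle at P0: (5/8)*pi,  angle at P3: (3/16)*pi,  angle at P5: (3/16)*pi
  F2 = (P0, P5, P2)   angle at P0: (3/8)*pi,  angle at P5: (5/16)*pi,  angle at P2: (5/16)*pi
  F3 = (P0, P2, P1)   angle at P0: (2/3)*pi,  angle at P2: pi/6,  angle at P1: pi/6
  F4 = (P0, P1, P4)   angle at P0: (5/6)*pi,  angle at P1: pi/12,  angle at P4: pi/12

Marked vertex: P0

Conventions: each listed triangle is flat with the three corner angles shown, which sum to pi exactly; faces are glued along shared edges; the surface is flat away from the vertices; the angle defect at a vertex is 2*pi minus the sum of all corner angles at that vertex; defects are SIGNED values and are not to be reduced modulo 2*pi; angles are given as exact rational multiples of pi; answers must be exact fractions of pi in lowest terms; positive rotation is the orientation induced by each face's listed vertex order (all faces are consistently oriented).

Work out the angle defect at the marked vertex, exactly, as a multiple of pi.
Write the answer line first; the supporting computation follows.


Answer: defect(P0) = (-5/4)*pi

Sum of corner angles at P0: (13/4)*pi
defect = 2*pi - (13/4)*pi


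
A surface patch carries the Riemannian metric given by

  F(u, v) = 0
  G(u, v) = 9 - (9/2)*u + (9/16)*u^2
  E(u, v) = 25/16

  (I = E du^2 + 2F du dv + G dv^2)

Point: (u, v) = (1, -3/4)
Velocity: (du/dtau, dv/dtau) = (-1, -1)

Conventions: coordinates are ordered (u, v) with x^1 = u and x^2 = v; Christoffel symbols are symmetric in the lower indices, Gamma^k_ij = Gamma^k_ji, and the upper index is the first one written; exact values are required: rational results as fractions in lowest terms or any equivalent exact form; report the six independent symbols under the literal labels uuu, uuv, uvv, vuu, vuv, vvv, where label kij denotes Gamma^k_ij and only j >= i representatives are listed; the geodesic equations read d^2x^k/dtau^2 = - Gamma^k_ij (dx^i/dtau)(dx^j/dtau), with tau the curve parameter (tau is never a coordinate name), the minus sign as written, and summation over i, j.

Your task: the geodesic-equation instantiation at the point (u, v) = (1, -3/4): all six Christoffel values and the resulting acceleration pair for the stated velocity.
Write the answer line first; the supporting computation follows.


Answer: Gamma_uuu = 0, Gamma_uuv = 0, Gamma_uvv = 27/25, Gamma_vuu = 0, Gamma_vuv = -1/3, Gamma_vvv = 0; accelerations (d^2u/dtau^2, d^2v/dtau^2) = (-27/25, 2/3)

E = 25/16, F = 0, G = 81/16 at the point
E_u = 0, E_v = 0, F_u = 0, F_v = 0, G_u = -27/8, G_v = 0
EG - F^2 = 2025/256;  g^inv = (256/2025) * [[81/16, 0], [0, 25/16]]
first-kind symbols [ij,l] = (1/2)(d_i g_jl + d_j g_il - d_l g_ij): [uu,u] = E_u/2 = 0, [uu,v] = F_u - E_v/2 = 0, [uv,u] = E_v/2 = 0, [uv,v] = G_u/2 = -27/16, [vv,u] = F_v - G_u/2 = 27/16, [vv,v] = G_v/2 = 0
Gamma^u_ij = (G*[ij,u] - F*[ij,v])/(EG - F^2), Gamma^v_ij = (E*[ij,v] - F*[ij,u])/(EG - F^2)
Gamma_uuu = 0, Gamma_uuv = 0, Gamma_uvv = 27/25, Gamma_vuu = 0, Gamma_vuv = -1/3, Gamma_vvv = 0
d^2u/dtau^2 = -(Gamma_uuu*(-1)^2 + 2*Gamma_uuv*(-1)*(-1) + Gamma_uvv*(-1)^2) = -27/25
d^2v/dtau^2 = -(Gamma_vuu*(-1)^2 + 2*Gamma_vuv*(-1)*(-1) + Gamma_vvv*(-1)^2) = 2/3


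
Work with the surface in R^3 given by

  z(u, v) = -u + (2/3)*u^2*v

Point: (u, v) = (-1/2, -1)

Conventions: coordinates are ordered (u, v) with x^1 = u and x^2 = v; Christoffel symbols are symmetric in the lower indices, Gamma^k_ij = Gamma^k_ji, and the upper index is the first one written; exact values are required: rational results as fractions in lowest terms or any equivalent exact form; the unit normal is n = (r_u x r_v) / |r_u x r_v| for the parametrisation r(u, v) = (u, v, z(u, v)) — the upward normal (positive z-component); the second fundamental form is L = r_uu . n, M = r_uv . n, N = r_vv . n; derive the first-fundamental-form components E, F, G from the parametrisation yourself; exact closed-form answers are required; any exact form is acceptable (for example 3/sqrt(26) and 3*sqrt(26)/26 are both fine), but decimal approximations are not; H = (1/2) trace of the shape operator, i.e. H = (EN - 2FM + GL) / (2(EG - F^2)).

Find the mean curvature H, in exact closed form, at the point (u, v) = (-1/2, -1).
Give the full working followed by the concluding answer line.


z_u = -1/3, z_v = 1/6, z_uu = -4/3, z_uv = -2/3, z_vv = 0
E = 10/9, F = -1/18, G = 37/36; answer radicand W^2 = 41/36
unnormalised second-form numerators: l = -4/3, m = -2/3, n = 0; L = l/sqrt(41/36), and similarly M = m/sqrt(W^2), N = n/sqrt(W^2)
H = (E*n - 2*F*m + G*l) / (2*(EG - F^2)*sqrt(W^2)); E*n - 2*F*m + G*l = -13/9, EG - F^2 = 41/36, so H = (-26/41)/sqrt(41/36)

Answer: H = -156*sqrt(41)/1681


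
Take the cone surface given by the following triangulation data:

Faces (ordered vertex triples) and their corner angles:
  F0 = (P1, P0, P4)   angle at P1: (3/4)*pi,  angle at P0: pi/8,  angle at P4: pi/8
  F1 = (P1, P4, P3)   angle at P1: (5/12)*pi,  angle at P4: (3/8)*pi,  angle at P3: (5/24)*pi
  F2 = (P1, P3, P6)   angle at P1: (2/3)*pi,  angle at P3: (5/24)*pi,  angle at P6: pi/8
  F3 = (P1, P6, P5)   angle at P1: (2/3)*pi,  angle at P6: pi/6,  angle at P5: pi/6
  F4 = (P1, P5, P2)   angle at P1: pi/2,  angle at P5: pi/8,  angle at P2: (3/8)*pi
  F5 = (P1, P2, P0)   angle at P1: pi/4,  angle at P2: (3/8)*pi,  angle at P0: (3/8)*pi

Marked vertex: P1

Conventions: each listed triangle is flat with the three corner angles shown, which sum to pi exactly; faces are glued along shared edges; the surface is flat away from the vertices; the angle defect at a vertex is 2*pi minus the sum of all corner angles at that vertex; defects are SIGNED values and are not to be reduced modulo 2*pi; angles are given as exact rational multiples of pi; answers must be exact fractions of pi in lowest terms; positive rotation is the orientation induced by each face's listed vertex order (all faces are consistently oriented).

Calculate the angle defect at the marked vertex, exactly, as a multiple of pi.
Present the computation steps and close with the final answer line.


Sum of corner angles at P1: (13/4)*pi
defect = 2*pi - (13/4)*pi

Answer: defect(P1) = (-5/4)*pi


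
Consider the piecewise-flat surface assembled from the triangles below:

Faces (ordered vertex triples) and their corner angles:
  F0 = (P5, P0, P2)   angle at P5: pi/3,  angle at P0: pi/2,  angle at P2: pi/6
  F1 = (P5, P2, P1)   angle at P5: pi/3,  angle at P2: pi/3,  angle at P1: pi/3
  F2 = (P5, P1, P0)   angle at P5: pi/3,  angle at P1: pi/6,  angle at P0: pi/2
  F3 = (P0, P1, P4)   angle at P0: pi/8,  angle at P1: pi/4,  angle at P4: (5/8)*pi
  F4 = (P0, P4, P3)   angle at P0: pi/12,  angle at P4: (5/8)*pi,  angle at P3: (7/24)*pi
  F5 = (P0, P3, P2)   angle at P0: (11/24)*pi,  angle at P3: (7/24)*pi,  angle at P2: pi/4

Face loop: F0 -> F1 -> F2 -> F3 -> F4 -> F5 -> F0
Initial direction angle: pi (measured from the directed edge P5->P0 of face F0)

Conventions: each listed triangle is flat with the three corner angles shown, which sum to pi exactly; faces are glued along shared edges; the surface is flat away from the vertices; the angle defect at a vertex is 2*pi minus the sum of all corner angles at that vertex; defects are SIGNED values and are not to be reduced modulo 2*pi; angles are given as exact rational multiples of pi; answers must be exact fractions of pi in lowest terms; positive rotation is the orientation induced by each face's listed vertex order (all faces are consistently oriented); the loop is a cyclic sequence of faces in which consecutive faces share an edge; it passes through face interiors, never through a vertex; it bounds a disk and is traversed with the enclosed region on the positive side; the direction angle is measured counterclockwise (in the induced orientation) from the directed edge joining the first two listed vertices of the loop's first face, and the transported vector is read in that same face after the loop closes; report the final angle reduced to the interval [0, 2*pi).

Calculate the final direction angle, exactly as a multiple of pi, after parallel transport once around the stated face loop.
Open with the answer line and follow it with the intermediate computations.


Answer: final direction angle = pi/3

enclosed vertex P0: corner angles sum to (5/3)*pi, defect = 2*pi - (5/3)*pi = pi/3
enclosed vertex P5: corner angles sum to pi, defect = 2*pi - pi = pi
adding the enclosed defects to the starting angle (mod 2*pi, induced orientation) gives the holonomy
final angle = pi + (4/3)*pi = pi/3 (mod 2*pi)


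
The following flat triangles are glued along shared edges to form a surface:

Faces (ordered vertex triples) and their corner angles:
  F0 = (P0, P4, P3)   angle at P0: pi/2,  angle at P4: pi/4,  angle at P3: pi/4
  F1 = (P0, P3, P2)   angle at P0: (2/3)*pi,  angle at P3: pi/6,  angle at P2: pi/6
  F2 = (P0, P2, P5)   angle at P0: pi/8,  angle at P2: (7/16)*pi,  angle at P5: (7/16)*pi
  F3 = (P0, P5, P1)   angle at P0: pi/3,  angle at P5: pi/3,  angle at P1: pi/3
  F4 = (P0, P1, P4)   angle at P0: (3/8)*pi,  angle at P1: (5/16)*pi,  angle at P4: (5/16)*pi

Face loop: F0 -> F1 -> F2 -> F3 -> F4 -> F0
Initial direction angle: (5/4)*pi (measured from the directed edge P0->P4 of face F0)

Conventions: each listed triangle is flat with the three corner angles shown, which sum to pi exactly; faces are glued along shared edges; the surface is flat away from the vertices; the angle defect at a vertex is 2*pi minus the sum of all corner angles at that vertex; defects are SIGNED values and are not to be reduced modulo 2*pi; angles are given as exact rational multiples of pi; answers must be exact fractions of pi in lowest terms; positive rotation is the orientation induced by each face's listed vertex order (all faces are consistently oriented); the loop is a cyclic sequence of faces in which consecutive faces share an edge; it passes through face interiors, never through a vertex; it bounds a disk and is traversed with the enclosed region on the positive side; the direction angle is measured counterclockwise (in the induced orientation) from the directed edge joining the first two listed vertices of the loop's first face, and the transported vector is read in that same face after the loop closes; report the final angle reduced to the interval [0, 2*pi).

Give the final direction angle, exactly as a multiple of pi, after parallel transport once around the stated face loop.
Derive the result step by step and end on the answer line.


enclosed vertex P0: corner angles sum to 2*pi, defect = 2*pi - 2*pi = 0
by Gauss-Bonnet the loop rotates the vector by the enclosed defect sum (positive orientation, mod 2*pi)
final angle = (5/4)*pi + 0 = (5/4)*pi (mod 2*pi)

Answer: final direction angle = (5/4)*pi


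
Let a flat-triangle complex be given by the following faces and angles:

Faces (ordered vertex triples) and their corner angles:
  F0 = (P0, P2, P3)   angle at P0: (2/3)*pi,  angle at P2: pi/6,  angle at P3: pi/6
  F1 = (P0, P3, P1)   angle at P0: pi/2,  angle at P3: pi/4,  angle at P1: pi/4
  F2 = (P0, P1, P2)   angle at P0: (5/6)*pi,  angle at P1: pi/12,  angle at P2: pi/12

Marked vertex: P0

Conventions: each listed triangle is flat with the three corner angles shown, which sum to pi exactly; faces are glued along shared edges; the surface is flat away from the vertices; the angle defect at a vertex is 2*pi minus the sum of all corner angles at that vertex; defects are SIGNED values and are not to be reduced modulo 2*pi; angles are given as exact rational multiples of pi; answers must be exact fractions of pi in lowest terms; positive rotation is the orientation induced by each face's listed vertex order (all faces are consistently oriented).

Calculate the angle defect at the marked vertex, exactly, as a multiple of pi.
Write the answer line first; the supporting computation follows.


Answer: defect(P0) = 0

Sum of corner angles at P0: 2*pi
defect = 2*pi - 2*pi


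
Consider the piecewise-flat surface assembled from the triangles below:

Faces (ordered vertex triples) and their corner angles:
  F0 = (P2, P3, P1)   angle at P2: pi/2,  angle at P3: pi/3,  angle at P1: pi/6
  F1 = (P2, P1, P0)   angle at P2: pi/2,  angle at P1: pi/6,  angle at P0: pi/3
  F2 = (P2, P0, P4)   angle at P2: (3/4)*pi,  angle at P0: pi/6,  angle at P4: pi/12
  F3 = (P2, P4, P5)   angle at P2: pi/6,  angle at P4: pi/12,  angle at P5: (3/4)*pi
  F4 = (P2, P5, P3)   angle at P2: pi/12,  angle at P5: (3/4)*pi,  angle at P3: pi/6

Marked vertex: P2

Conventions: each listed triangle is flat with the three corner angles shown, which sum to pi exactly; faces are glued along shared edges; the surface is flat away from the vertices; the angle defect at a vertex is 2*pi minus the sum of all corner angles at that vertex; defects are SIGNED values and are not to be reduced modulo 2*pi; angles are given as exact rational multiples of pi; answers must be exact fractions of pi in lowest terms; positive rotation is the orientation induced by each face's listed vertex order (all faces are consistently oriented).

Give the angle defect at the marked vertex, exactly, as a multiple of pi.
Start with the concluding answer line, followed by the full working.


Answer: defect(P2) = 0

Sum of corner angles at P2: 2*pi
defect = 2*pi - 2*pi


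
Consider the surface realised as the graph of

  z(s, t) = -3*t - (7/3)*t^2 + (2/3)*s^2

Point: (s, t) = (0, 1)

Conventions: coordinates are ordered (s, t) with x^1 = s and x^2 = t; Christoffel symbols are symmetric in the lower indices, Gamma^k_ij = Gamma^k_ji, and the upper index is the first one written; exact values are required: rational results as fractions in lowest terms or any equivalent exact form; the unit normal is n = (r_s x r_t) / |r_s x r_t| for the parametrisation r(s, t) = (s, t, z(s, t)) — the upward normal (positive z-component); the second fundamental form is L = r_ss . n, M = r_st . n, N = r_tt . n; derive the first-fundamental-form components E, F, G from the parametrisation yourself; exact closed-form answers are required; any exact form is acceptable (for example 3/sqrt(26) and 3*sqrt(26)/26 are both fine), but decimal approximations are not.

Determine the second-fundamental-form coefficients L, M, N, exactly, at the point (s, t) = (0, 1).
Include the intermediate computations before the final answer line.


z_s = 0, z_t = -23/3, z_ss = 4/3, z_st = 0, z_tt = -14/3
E = 1, F = 0, G = 538/9; answer radicand W^2 = 538/9
unnormalised second-form numerators: l = 4/3, m = 0, n = -14/3; L = l/sqrt(538/9), and similarly M = m/sqrt(W^2), N = n/sqrt(W^2)

Answer: L = 2*sqrt(538)/269, M = 0, N = -7*sqrt(538)/269


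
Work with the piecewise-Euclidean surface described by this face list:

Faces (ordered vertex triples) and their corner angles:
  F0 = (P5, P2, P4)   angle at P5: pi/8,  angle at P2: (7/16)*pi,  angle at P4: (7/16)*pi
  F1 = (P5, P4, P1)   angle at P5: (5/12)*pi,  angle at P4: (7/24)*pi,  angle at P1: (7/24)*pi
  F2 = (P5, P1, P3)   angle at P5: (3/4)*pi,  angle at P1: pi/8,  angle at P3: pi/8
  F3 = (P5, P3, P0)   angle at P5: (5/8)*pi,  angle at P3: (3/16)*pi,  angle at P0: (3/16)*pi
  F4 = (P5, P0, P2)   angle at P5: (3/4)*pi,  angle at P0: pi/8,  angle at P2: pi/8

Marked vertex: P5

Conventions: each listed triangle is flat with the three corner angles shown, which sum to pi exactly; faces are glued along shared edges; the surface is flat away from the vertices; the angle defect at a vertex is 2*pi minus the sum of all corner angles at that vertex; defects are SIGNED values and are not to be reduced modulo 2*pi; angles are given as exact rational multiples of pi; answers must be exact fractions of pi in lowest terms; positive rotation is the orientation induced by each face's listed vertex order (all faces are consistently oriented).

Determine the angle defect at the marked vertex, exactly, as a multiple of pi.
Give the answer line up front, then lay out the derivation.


Answer: defect(P5) = (-2/3)*pi

Sum of corner angles at P5: (8/3)*pi
defect = 2*pi - (8/3)*pi


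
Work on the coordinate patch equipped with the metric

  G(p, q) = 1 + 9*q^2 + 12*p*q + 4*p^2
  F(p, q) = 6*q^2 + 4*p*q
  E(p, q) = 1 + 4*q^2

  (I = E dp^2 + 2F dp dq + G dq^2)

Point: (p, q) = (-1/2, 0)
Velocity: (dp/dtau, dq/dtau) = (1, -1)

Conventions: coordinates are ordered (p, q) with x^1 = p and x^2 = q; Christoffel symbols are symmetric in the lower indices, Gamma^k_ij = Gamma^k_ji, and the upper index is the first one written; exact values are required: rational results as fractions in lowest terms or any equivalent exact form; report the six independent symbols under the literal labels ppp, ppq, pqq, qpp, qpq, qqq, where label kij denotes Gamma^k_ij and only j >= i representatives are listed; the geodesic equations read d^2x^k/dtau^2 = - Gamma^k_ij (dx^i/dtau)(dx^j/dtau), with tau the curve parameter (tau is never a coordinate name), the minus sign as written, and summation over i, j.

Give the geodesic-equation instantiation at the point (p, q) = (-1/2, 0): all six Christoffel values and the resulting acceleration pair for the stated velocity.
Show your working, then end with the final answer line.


E = 1, F = 0, G = 2 at the point
E_p = 0, E_q = 0, F_p = 0, F_q = -2, G_p = -4, G_q = -6
EG - F^2 = 2;  g^inv = (1/2) * [[2, 0], [0, 1]]
first-kind symbols [ij,l] = (1/2)(d_i g_jl + d_j g_il - d_l g_ij): [pp,p] = E_p/2 = 0, [pp,q] = F_p - E_q/2 = 0, [pq,p] = E_q/2 = 0, [pq,q] = G_p/2 = -2, [qq,p] = F_q - G_p/2 = 0, [qq,q] = G_q/2 = -3
Gamma^p_ij = (G*[ij,p] - F*[ij,q])/(EG - F^2), Gamma^q_ij = (E*[ij,q] - F*[ij,p])/(EG - F^2)
Gamma_ppp = 0, Gamma_ppq = 0, Gamma_pqq = 0, Gamma_qpp = 0, Gamma_qpq = -1, Gamma_qqq = -3/2
d^2p/dtau^2 = -(Gamma_ppp*(1)^2 + 2*Gamma_ppq*(1)*(-1) + Gamma_pqq*(-1)^2) = 0
d^2q/dtau^2 = -(Gamma_qpp*(1)^2 + 2*Gamma_qpq*(1)*(-1) + Gamma_qqq*(-1)^2) = -1/2

Answer: Gamma_ppp = 0, Gamma_ppq = 0, Gamma_pqq = 0, Gamma_qpp = 0, Gamma_qpq = -1, Gamma_qqq = -3/2; accelerations (d^2p/dtau^2, d^2q/dtau^2) = (0, -1/2)


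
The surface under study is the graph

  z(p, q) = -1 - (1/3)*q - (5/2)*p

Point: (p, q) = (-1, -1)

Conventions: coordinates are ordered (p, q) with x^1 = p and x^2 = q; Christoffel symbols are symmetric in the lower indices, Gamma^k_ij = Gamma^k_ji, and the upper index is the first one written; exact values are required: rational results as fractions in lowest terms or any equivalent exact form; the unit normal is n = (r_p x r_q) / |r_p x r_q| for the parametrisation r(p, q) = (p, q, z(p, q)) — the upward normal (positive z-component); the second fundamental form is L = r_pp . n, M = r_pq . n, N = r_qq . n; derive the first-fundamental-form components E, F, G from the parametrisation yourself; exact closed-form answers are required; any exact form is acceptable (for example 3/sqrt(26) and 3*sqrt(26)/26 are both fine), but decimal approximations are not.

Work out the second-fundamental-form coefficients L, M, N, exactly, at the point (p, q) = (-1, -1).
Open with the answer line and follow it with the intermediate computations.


Answer: L = 0, M = 0, N = 0

z_p = -5/2, z_q = -1/3, z_pp = 0, z_pq = 0, z_qq = 0
E = 29/4, F = 5/6, G = 10/9; answer radicand W^2 = 265/36
unnormalised second-form numerators: l = 0, m = 0, n = 0; L = l/sqrt(265/36), and similarly M = m/sqrt(W^2), N = n/sqrt(W^2)


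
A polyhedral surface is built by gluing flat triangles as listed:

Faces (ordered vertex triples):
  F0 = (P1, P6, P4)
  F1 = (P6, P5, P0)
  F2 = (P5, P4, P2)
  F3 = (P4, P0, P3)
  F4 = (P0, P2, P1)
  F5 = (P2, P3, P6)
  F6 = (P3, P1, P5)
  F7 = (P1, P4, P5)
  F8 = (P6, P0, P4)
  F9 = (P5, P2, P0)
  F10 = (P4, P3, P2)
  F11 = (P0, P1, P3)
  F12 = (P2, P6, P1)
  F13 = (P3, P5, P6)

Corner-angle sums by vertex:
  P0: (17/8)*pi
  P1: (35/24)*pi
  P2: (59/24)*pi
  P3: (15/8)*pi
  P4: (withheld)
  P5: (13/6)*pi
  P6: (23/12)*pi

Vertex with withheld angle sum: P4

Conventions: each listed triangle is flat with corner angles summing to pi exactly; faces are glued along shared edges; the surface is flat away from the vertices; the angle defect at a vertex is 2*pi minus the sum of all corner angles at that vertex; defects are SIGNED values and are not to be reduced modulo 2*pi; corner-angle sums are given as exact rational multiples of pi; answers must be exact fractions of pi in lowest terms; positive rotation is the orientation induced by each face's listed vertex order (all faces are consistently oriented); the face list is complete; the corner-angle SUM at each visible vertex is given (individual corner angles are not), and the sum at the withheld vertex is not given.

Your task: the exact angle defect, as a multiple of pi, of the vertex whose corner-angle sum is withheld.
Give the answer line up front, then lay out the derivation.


Answer: defect(P4) = 0

V = 7, E = 21, F = 14; chi = V - E + F = 0
Gauss-Bonnet: total defect = 2*pi*chi = 0; visible defects sum to 0


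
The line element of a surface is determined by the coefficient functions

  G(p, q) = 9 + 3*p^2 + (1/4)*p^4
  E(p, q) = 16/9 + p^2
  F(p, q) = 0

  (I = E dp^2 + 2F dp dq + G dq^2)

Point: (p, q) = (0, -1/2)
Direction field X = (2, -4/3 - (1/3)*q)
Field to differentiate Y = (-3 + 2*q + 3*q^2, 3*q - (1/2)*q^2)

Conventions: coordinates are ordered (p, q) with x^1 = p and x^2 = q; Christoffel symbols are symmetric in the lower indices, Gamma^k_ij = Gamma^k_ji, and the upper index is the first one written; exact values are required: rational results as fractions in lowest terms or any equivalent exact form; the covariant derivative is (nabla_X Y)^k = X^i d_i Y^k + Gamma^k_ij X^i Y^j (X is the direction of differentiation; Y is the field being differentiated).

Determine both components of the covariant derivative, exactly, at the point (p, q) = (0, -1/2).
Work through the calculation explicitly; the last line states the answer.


E = 16/9, F = 0, G = 9 at the point
E_p = 0, E_q = 0, F_p = 0, F_q = 0, G_p = 0, G_q = 0
EG - F^2 = 16;  g^inv = (1/16) * [[9, 0], [0, 16/9]]
first-kind symbols [ij,l] = (1/2)(d_i g_jl + d_j g_il - d_l g_ij): [pp,p] = E_p/2 = 0, [pp,q] = F_p - E_q/2 = 0, [pq,p] = E_q/2 = 0, [pq,q] = G_p/2 = 0, [qq,p] = F_q - G_p/2 = 0, [qq,q] = G_q/2 = 0
Gamma^p_ij = (G*[ij,p] - F*[ij,q])/(EG - F^2), Gamma^q_ij = (E*[ij,q] - F*[ij,p])/(EG - F^2)
Gamma_ppp = 0, Gamma_ppq = 0, Gamma_pqq = 0, Gamma_qpp = 0, Gamma_qpq = 0, Gamma_qqq = 0
X = (2, -7/6), Y = (-13/4, -13/8) at the point

Answer: (nabla_X Y)^p = 7/6, (nabla_X Y)^q = -49/12


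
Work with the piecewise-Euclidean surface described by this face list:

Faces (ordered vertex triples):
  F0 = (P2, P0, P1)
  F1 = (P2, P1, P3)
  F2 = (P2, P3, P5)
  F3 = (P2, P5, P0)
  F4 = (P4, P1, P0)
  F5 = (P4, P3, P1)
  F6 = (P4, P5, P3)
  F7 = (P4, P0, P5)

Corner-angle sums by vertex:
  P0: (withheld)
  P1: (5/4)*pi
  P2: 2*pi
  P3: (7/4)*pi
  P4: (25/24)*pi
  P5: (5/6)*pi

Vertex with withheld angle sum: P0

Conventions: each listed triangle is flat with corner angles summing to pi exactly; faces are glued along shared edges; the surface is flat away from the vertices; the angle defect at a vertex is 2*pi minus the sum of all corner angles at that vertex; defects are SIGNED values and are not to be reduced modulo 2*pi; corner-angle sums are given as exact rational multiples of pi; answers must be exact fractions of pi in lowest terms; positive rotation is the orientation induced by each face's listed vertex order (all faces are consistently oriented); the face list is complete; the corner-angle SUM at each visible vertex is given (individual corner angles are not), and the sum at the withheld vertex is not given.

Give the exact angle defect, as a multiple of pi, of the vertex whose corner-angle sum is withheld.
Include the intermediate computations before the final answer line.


V = 6, E = 12, F = 8; chi = V - E + F = 2
Gauss-Bonnet: total defect = 2*pi*chi = 4*pi; visible defects sum to (25/8)*pi

Answer: defect(P0) = (7/8)*pi


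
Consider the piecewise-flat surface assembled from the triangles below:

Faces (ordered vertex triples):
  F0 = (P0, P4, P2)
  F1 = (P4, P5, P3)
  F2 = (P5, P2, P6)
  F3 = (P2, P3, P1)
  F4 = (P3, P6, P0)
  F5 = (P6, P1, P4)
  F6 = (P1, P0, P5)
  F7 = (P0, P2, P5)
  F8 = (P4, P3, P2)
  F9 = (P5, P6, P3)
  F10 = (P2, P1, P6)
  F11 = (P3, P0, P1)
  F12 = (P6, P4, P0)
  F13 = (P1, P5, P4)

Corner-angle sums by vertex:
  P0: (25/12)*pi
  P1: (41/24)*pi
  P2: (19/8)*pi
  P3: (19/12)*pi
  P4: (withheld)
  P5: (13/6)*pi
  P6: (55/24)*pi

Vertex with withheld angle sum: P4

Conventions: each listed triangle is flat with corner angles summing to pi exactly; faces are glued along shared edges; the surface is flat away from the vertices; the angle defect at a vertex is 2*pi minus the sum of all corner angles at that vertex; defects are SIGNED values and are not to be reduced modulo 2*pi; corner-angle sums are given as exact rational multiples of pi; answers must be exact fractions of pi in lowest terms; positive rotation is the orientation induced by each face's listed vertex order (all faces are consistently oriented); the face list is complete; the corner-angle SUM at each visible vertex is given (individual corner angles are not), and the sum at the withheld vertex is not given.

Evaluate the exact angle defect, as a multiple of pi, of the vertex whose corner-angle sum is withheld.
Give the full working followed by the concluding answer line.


V = 7, E = 21, F = 14; chi = V - E + F = 0
Gauss-Bonnet: total defect = 2*pi*chi = 0; visible defects sum to (-5/24)*pi

Answer: defect(P4) = (5/24)*pi


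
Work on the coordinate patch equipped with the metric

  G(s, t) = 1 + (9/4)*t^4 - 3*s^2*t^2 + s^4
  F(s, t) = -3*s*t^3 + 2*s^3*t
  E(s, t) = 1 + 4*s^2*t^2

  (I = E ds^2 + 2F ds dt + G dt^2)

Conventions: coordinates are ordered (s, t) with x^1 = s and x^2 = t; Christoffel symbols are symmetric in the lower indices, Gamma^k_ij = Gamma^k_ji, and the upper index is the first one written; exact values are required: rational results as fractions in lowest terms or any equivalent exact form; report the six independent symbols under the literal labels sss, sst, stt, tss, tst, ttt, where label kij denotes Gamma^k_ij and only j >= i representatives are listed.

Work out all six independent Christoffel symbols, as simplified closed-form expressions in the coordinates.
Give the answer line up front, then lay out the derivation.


Answer: Gamma_sss = 16*s*t^2/(4*s^4 + 4*s^2*t^2 + 9*t^4 + 4), Gamma_sst = 16*s^2*t/(4*s^4 + 4*s^2*t^2 + 9*t^4 + 4), Gamma_stt = -24*s*t^2/(4*s^4 + 4*s^2*t^2 + 9*t^4 + 4), Gamma_tss = (8*s^2*t - 12*t^3)/(4*s^4 + 4*s^2*t^2 + 9*t^4 + 4), Gamma_tst = (8*s^3 - 12*s*t^2)/(4*s^4 + 4*s^2*t^2 + 9*t^4 + 4), Gamma_ttt = (-12*s^2*t + 18*t^3)/(4*s^4 + 4*s^2*t^2 + 9*t^4 + 4)

E = 1 + 4*s^2*t^2; F = -3*s*t^3 + 2*s^3*t; G = 1 + (9/4)*t^4 - 3*s^2*t^2 + s^4
Gamma^k_ij = (1/2) g^{kl} (d_i g_jl + d_j g_il - d_l g_ij), with g^inv = (1/(EG-F^2)) [[G, -F], [-F, E]]
first partials: E_s = 8*s*t^2, E_t = 8*s^2*t, F_s = -3*t^3 + 6*s^2*t, F_t = -9*s*t^2 + 2*s^3, G_s = -6*s*t^2 + 4*s^3, G_t = 9*t^3 - 6*s^2*t
D = EG - F^2 = 1 + (9/4)*t^4 + s^2*t^2 + s^4
expanded: Gamma^s_ss = (G E_s - 2F F_s + F E_t)/(2D), Gamma^s_st = (G E_t - F G_s)/(2D), Gamma^s_tt = (2G F_t - G G_s - F G_t)/(2D), Gamma^t_ss = (2E F_s - E E_t - F E_s)/(2D), Gamma^t_st = (E G_s - F E_t)/(2D), Gamma^t_tt = (E G_t - 2F F_t + F G_s)/(2D); substitute and cancel common factors


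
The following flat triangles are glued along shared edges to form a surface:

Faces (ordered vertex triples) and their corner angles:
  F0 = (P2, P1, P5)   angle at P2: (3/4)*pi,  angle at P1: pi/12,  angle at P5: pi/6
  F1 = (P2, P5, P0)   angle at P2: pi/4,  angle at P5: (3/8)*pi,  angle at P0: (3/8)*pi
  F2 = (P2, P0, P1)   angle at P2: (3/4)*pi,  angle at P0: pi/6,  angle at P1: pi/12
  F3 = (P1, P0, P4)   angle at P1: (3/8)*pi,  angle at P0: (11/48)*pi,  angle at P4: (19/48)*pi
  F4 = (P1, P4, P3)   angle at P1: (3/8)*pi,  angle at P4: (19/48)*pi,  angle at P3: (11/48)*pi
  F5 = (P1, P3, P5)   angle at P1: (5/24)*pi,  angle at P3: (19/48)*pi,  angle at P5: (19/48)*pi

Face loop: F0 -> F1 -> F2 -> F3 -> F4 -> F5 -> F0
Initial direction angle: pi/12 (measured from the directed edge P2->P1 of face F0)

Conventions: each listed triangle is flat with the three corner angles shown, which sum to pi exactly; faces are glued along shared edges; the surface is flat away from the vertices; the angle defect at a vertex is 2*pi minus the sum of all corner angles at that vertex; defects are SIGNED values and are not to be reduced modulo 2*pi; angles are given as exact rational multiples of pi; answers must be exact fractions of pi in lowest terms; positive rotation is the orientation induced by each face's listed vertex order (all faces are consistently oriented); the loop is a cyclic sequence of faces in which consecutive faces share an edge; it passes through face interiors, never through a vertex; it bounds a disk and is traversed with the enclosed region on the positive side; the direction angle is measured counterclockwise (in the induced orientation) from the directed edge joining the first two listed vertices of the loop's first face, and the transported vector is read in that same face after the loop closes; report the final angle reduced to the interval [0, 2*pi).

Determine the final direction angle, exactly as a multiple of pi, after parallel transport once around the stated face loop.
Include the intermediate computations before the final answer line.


enclosed vertex P1: corner angles sum to (9/8)*pi, defect = 2*pi - (9/8)*pi = (7/8)*pi
enclosed vertex P2: corner angles sum to (7/4)*pi, defect = 2*pi - (7/4)*pi = pi/4
by Gauss-Bonnet the loop rotates the vector by the enclosed defect sum (positive orientation, mod 2*pi)
final angle = pi/12 + (9/8)*pi = (29/24)*pi (mod 2*pi)

Answer: final direction angle = (29/24)*pi


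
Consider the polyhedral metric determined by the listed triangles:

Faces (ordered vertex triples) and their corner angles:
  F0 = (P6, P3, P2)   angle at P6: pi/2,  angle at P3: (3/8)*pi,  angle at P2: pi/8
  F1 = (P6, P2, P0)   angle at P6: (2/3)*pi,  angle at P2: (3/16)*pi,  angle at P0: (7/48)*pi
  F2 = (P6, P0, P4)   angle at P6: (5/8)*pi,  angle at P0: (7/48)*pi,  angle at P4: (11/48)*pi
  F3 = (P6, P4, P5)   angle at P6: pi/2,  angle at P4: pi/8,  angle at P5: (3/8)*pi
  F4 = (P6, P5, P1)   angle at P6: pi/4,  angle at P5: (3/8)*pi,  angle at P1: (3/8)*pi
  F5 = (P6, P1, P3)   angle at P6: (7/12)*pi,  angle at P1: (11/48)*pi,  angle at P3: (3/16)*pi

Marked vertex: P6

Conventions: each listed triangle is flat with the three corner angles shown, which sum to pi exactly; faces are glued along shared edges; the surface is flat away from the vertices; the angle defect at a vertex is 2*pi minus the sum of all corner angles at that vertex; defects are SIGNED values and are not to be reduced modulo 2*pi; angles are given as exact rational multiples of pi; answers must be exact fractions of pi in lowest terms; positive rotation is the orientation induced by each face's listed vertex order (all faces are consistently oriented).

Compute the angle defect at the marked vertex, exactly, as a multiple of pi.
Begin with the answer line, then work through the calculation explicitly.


Answer: defect(P6) = (-9/8)*pi

Sum of corner angles at P6: (25/8)*pi
defect = 2*pi - (25/8)*pi
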